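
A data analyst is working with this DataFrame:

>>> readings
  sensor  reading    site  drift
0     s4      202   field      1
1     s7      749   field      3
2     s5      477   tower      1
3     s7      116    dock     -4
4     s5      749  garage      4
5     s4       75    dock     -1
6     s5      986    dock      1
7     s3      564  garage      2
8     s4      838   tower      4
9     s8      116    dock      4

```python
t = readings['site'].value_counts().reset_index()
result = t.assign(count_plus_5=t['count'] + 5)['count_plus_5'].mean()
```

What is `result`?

7.5

value_counts of site:
site
dock      4
field     2
tower     2
garage    2
Name: count, dtype: int64
reset_index():
     site  count
0    dock      4
1   field      2
2   tower      2
3  garage      2
add column count_plus_5 = t['count'] + 5:
     site  count  count_plus_5
0    dock      4             9
1   field      2             7
2   tower      2             7
3  garage      2             7
The mean of column 'count_plus_5' is 7.5.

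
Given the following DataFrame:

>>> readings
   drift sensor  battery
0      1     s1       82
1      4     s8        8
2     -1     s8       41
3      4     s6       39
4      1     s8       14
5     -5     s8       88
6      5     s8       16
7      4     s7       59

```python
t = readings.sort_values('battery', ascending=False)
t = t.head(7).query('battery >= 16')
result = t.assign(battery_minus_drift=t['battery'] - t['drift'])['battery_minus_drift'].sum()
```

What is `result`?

sort by battery descending:
   drift sensor  battery
5     -5     s8       88
0      1     s1       82
7      4     s7       59
2     -1     s8       41
3      4     s6       39
6      5     s8       16
4      1     s8       14
1      4     s8        8
take first 7 rows:
   drift sensor  battery
5     -5     s8       88
0      1     s1       82
7      4     s7       59
2     -1     s8       41
3      4     s6       39
6      5     s8       16
4      1     s8       14
filter rows where battery >= 16:
   drift sensor  battery
5     -5     s8       88
0      1     s1       82
7      4     s7       59
2     -1     s8       41
3      4     s6       39
6      5     s8       16
add column battery_minus_drift = t['battery'] - t['drift']:
   drift sensor  battery  battery_minus_drift
5     -5     s8       88                   93
0      1     s1       82                   81
7      4     s7       59                   55
2     -1     s8       41                   42
3      4     s6       39                   35
6      5     s8       16                   11
The sum of column 'battery_minus_drift' is 317.

317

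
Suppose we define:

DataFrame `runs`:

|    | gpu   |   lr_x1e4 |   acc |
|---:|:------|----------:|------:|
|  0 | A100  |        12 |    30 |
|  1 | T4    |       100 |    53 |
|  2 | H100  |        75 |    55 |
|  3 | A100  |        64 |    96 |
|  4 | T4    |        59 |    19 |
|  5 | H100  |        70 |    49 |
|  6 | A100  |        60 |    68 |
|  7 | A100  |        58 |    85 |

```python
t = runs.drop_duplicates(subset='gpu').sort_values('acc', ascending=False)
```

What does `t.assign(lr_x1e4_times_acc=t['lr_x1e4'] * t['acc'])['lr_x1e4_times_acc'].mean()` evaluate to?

3261.66666667

drop duplicate gpu (keep=first):
    gpu  lr_x1e4  acc
0  A100       12   30
1    T4      100   53
2  H100       75   55
sort by acc descending:
    gpu  lr_x1e4  acc
2  H100       75   55
1    T4      100   53
0  A100       12   30
add column lr_x1e4_times_acc = t['lr_x1e4'] * t['acc']:
    gpu  lr_x1e4  acc  lr_x1e4_times_acc
2  H100       75   55               4125
1    T4      100   53               5300
0  A100       12   30                360
The mean of column 'lr_x1e4_times_acc' is 3261.66666667.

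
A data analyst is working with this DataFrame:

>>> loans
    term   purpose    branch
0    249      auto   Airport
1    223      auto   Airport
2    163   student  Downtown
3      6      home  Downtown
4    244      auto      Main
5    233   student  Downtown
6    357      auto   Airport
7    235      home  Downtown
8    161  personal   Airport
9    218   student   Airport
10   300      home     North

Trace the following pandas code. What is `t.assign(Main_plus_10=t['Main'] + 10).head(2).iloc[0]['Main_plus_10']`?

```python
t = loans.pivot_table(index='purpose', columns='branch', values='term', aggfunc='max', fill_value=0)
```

pivot: rows=purpose, cols=branch, max(term):
branch    Airport  Downtown  Main  North
purpose                                 
auto          357         0   244      0
home            0       235     0    300
personal      161         0     0      0
student       218       233     0      0
add column Main_plus_10 = t['Main'] + 10:
branch    Airport  Downtown  Main  North  Main_plus_10
purpose                                               
auto          357         0   244      0           254
home            0       235     0    300            10
personal      161         0     0      0            10
student       218       233     0      0            10
take first 2 rows:
branch   Airport  Downtown  Main  North  Main_plus_10
purpose                                              
auto         357         0   244      0           254
home           0       235     0    300            10
The value at position 0, column 'Main_plus_10' is 254.

254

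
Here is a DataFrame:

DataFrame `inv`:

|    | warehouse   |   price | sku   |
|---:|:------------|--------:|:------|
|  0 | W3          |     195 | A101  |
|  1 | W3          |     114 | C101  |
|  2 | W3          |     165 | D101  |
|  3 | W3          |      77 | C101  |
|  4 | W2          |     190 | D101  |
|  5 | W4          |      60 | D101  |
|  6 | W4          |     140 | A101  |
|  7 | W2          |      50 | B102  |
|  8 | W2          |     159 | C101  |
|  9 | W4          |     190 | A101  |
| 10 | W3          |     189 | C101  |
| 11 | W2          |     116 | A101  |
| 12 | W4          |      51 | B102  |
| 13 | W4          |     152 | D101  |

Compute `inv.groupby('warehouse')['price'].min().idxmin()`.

W2

group by warehouse, min of price:
warehouse
W2    50
W3    77
W4    51
Name: price, dtype: int64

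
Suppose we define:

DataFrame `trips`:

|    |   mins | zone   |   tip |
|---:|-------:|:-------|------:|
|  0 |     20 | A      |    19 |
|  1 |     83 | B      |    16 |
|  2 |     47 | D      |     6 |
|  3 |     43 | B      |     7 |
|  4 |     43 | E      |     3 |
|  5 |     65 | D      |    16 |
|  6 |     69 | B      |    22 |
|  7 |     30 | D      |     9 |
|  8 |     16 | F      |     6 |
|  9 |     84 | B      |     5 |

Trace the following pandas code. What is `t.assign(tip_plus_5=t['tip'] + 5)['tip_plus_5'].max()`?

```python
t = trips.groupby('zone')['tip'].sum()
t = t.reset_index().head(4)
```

55

group by zone, sum of tip:
zone
A    19
B    50
D    31
E     3
F     6
Name: tip, dtype: int64
reset_index():
  zone  tip
0    A   19
1    B   50
2    D   31
3    E    3
4    F    6
take first 4 rows:
  zone  tip
0    A   19
1    B   50
2    D   31
3    E    3
add column tip_plus_5 = t['tip'] + 5:
  zone  tip  tip_plus_5
0    A   19          24
1    B   50          55
2    D   31          36
3    E    3           8
Hence 55.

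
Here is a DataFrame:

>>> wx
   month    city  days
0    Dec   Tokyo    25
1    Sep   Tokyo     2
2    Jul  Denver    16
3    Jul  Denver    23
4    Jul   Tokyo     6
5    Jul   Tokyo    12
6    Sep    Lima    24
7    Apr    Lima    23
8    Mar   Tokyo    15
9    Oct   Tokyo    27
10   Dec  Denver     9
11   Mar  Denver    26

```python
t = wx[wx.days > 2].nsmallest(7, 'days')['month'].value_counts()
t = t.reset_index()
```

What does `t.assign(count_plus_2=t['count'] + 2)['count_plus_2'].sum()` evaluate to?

15

filter rows where days > 2:
   month    city  days
0    Dec   Tokyo    25
2    Jul  Denver    16
3    Jul  Denver    23
4    Jul   Tokyo     6
5    Jul   Tokyo    12
6    Sep    Lima    24
7    Apr    Lima    23
8    Mar   Tokyo    15
9    Oct   Tokyo    27
10   Dec  Denver     9
11   Mar  Denver    26
take 7 rows with smallest days:
   month    city  days
4    Jul   Tokyo     6
10   Dec  Denver     9
5    Jul   Tokyo    12
8    Mar   Tokyo    15
2    Jul  Denver    16
3    Jul  Denver    23
7    Apr    Lima    23
value_counts of month:
month
Jul    4
Dec    1
Mar    1
Apr    1
Name: count, dtype: int64
reset_index():
  month  count
0   Jul      4
1   Dec      1
2   Mar      1
3   Apr      1
add column count_plus_2 = t['count'] + 2:
  month  count  count_plus_2
0   Jul      4             6
1   Dec      1             3
2   Mar      1             3
3   Apr      1             3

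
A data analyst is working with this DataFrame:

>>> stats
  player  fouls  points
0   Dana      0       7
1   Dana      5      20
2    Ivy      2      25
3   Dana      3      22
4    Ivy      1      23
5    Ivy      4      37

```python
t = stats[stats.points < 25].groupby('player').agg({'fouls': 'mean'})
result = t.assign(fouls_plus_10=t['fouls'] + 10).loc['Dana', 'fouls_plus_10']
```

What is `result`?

filter rows where points < 25:
  player  fouls  points
0   Dana      0       7
1   Dana      5      20
3   Dana      3      22
4    Ivy      1      23
group by player, mean of fouls:
           fouls
player          
Dana    2.666667
Ivy     1.000000
add column fouls_plus_10 = t['fouls'] + 10:
           fouls  fouls_plus_10
player                         
Dana    2.666667      12.666667
Ivy     1.000000      11.000000
Reading off the value at row 'Dana', column 'fouls_plus_10', we get 12.6666666667.

12.6666666667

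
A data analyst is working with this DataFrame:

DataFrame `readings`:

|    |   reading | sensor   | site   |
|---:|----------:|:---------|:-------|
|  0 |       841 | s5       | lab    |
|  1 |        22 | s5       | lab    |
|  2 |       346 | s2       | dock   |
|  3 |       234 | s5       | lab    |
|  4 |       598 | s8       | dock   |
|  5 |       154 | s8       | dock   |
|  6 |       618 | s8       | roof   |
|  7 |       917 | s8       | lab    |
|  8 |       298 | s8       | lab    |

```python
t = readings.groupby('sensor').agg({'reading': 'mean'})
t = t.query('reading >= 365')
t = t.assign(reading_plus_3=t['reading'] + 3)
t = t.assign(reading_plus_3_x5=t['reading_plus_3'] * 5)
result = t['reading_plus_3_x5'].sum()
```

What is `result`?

4443.33333333

group by sensor, mean of reading:
           reading
sensor            
s2      346.000000
s5      365.666667
s8      517.000000
filter rows where reading >= 365:
           reading
sensor            
s5      365.666667
s8      517.000000
add column reading_plus_3 = t['reading'] + 3:
           reading  reading_plus_3
sensor                            
s5      365.666667      368.666667
s8      517.000000      520.000000
add column reading_plus_3_x5 = t['reading_plus_3'] * 5:
           reading  reading_plus_3  reading_plus_3_x5
sensor                                               
s5      365.666667      368.666667        1843.333333
s8      517.000000      520.000000        2600.000000
The sum of column 'reading_plus_3_x5' is 4443.33333333.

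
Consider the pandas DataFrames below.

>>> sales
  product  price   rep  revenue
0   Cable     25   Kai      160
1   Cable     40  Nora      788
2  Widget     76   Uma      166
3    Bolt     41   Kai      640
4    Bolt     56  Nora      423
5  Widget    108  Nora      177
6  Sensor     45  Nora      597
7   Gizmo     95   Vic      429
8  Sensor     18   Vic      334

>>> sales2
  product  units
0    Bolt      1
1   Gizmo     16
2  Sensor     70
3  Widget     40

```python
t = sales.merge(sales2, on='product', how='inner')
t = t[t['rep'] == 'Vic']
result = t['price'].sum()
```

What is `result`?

113

merge on 'product' (how='inner') → 7 rows:
  product  price   rep  revenue  units
0  Widget     76   Uma      166     40
1    Bolt     41   Kai      640      1
2    Bolt     56  Nora      423      1
3  Widget    108  Nora      177     40
4  Sensor     45  Nora      597     70
5   Gizmo     95   Vic      429     16
6  Sensor     18   Vic      334     70
filter rows where rep == 'Vic':
  product  price  rep  revenue  units
5   Gizmo     95  Vic      429     16
6  Sensor     18  Vic      334     70
Finally, sum of column 'price' = 113.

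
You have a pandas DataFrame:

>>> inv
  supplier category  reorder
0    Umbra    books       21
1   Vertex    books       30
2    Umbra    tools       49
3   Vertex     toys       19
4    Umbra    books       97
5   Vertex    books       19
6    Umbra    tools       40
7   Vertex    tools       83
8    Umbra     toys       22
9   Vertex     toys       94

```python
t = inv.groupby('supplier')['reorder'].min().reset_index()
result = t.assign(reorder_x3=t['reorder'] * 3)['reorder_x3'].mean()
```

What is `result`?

60.0

group by supplier, min of reorder:
supplier
Umbra     21
Vertex    19
Name: reorder, dtype: int64
reset_index():
  supplier  reorder
0    Umbra       21
1   Vertex       19
add column reorder_x3 = t['reorder'] * 3:
  supplier  reorder  reorder_x3
0    Umbra       21          63
1   Vertex       19          57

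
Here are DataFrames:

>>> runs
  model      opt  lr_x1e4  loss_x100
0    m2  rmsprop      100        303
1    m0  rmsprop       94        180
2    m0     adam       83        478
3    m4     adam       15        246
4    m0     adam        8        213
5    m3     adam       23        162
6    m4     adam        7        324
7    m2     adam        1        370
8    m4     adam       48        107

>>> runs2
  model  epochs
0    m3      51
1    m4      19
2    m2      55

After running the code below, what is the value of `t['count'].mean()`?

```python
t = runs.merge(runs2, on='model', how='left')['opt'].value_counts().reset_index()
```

merge on 'model' (how='left') → 9 rows:
  model      opt  lr_x1e4  loss_x100  epochs
0    m2  rmsprop      100        303    55.0
1    m0  rmsprop       94        180     NaN
2    m0     adam       83        478     NaN
3    m4     adam       15        246    19.0
4    m0     adam        8        213     NaN
5    m3     adam       23        162    51.0
6    m4     adam        7        324    19.0
7    m2     adam        1        370    55.0
8    m4     adam       48        107    19.0
value_counts of opt:
opt
adam       7
rmsprop    2
Name: count, dtype: int64
reset_index():
       opt  count
0     adam      7
1  rmsprop      2
Hence 4.5.

4.5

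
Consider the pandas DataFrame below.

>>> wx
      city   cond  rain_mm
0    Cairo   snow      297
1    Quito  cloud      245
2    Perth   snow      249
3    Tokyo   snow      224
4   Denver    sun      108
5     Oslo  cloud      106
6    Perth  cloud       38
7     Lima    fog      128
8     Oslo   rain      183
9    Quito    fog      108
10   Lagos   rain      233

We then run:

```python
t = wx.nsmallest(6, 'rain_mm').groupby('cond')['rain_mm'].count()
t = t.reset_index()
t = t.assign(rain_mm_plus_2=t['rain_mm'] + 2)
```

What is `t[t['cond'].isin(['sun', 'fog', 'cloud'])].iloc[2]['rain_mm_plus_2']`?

take 6 rows with smallest rain_mm:
     city   cond  rain_mm
6   Perth  cloud       38
5    Oslo  cloud      106
4  Denver    sun      108
9   Quito    fog      108
7    Lima    fog      128
8    Oslo   rain      183
group by cond, count of rain_mm:
cond
cloud    2
fog      2
rain     1
sun      1
Name: rain_mm, dtype: int64
reset_index():
    cond  rain_mm
0  cloud        2
1    fog        2
2   rain        1
3    sun        1
add column rain_mm_plus_2 = t['rain_mm'] + 2:
    cond  rain_mm  rain_mm_plus_2
0  cloud        2               4
1    fog        2               4
2   rain        1               3
3    sun        1               3
filter rows where cond in ['sun', 'fog', 'cloud']:
    cond  rain_mm  rain_mm_plus_2
0  cloud        2               4
1    fog        2               4
3    sun        1               3
Reading off the value at position 2, column 'rain_mm_plus_2', we get 3.

3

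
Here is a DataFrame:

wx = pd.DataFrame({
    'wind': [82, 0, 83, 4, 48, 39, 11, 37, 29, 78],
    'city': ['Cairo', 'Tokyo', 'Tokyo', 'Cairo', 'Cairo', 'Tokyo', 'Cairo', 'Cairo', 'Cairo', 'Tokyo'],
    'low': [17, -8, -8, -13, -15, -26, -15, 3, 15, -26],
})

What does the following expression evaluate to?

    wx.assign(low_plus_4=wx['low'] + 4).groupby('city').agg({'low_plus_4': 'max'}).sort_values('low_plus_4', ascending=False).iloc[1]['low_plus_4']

-4

add column low_plus_4 = wx['low'] + 4:
   wind   city  low  low_plus_4
0    82  Cairo   17          21
1     0  Tokyo   -8          -4
2    83  Tokyo   -8          -4
3     4  Cairo  -13          -9
4    48  Cairo  -15         -11
5    39  Tokyo  -26         -22
6    11  Cairo  -15         -11
7    37  Cairo    3           7
8    29  Cairo   15          19
9    78  Tokyo  -26         -22
group by city, max of low_plus_4:
       low_plus_4
city             
Cairo          21
Tokyo          -4
sort by low_plus_4 descending:
       low_plus_4
city             
Cairo          21
Tokyo          -4
Finally, value at position 1, column 'low_plus_4' = -4.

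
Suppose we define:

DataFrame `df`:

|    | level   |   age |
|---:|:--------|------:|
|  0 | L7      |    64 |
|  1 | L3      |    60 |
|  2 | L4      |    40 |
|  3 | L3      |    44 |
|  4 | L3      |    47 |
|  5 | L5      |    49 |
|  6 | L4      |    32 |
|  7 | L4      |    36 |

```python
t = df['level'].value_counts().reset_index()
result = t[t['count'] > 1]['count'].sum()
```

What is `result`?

value_counts of level:
level
L3    3
L4    3
L7    1
L5    1
Name: count, dtype: int64
reset_index():
  level  count
0    L3      3
1    L4      3
2    L7      1
3    L5      1
filter rows where count > 1:
  level  count
0    L3      3
1    L4      3

6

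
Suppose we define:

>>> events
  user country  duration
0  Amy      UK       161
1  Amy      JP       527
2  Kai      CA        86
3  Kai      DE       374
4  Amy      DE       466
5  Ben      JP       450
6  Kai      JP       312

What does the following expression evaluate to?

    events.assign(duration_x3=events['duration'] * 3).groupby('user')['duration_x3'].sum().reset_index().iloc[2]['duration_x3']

add column duration_x3 = events['duration'] * 3:
  user country  duration  duration_x3
0  Amy      UK       161          483
1  Amy      JP       527         1581
2  Kai      CA        86          258
3  Kai      DE       374         1122
4  Amy      DE       466         1398
5  Ben      JP       450         1350
6  Kai      JP       312          936
group by user, sum of duration_x3:
user
Amy    3462
Ben    1350
Kai    2316
Name: duration_x3, dtype: int64
reset_index():
  user  duration_x3
0  Amy         3462
1  Ben         1350
2  Kai         2316
value at position 2, column 'duration_x3' → 2316

2316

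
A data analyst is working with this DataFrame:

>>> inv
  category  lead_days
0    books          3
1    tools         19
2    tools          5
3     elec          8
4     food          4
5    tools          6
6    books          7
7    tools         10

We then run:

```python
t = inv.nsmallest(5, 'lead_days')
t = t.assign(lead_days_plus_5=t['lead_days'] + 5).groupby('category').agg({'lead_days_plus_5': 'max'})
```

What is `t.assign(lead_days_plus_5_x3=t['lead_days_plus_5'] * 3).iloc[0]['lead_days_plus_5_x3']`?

36

take 5 rows with smallest lead_days:
  category  lead_days
0    books          3
4     food          4
2    tools          5
5    tools          6
6    books          7
add column lead_days_plus_5 = t['lead_days'] + 5:
  category  lead_days  lead_days_plus_5
0    books          3                 8
4     food          4                 9
2    tools          5                10
5    tools          6                11
6    books          7                12
group by category, max of lead_days_plus_5:
          lead_days_plus_5
category                  
books                   12
food                     9
tools                   11
add column lead_days_plus_5_x3 = t['lead_days_plus_5'] * 3:
          lead_days_plus_5  lead_days_plus_5_x3
category                                       
books                   12                   36
food                     9                   27
tools                   11                   33
Then the value at position 0, column 'lead_days_plus_5_x3': 36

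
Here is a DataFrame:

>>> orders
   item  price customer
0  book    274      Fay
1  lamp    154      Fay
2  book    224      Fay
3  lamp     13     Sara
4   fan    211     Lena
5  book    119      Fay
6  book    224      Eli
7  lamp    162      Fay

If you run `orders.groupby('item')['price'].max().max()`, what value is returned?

group by item, max of price:
item
book    274
fan     211
lamp    162
Name: price, dtype: int64

274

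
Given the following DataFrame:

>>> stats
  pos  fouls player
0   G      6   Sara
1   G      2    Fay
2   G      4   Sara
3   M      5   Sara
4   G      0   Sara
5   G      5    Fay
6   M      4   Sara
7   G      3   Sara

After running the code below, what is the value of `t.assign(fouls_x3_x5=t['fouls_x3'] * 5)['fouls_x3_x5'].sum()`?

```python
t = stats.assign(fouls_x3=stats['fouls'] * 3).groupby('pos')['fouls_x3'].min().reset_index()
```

add column fouls_x3 = stats['fouls'] * 3:
  pos  fouls player  fouls_x3
0   G      6   Sara        18
1   G      2    Fay         6
2   G      4   Sara        12
3   M      5   Sara        15
4   G      0   Sara         0
5   G      5    Fay        15
6   M      4   Sara        12
7   G      3   Sara         9
group by pos, min of fouls_x3:
pos
G     0
M    12
Name: fouls_x3, dtype: int64
reset_index():
  pos  fouls_x3
0   G         0
1   M        12
add column fouls_x3_x5 = t['fouls_x3'] * 5:
  pos  fouls_x3  fouls_x3_x5
0   G         0            0
1   M        12           60
Finally, sum of column 'fouls_x3_x5' = 60.

60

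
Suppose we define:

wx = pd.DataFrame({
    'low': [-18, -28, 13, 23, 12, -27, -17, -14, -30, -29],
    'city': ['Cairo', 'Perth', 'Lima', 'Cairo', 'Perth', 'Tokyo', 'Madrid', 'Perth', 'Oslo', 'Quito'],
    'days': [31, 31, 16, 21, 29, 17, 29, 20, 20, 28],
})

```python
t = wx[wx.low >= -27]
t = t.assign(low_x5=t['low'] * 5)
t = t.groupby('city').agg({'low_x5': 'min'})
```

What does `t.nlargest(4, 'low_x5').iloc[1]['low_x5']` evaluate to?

filter rows where low >= -27:
   low    city  days
0  -18   Cairo    31
2   13    Lima    16
3   23   Cairo    21
4   12   Perth    29
5  -27   Tokyo    17
6  -17  Madrid    29
7  -14   Perth    20
add column low_x5 = t['low'] * 5:
   low    city  days  low_x5
0  -18   Cairo    31     -90
2   13    Lima    16      65
3   23   Cairo    21     115
4   12   Perth    29      60
5  -27   Tokyo    17    -135
6  -17  Madrid    29     -85
7  -14   Perth    20     -70
group by city, min of low_x5:
        low_x5
city          
Cairo      -90
Lima        65
Madrid     -85
Perth      -70
Tokyo     -135
take 4 rows with largest low_x5:
        low_x5
city          
Lima        65
Perth      -70
Madrid     -85
Cairo      -90
Hence -70.

-70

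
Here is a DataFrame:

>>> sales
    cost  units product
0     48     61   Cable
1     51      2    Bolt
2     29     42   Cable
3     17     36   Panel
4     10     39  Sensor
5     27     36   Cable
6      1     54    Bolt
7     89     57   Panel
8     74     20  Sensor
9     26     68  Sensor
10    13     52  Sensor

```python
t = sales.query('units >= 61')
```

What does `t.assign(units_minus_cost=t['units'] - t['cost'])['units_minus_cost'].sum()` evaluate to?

55

filter rows where units >= 61:
   cost  units product
0    48     61   Cable
9    26     68  Sensor
add column units_minus_cost = t['units'] - t['cost']:
   cost  units product  units_minus_cost
0    48     61   Cable                13
9    26     68  Sensor                42
Finally, sum of column 'units_minus_cost' = 55.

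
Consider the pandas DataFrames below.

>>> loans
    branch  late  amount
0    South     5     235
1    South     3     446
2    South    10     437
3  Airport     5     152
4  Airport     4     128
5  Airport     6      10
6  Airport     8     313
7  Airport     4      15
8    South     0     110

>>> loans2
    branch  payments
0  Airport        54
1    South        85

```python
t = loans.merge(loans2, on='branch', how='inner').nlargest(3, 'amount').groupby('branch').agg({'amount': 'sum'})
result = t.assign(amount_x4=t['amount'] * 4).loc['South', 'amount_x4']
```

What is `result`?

merge on 'branch' (how='inner') → 9 rows:
    branch  late  amount  payments
0    South     5     235        85
1    South     3     446        85
2    South    10     437        85
3  Airport     5     152        54
4  Airport     4     128        54
5  Airport     6      10        54
6  Airport     8     313        54
7  Airport     4      15        54
8    South     0     110        85
take 3 rows with largest amount:
    branch  late  amount  payments
1    South     3     446        85
2    South    10     437        85
6  Airport     8     313        54
group by branch, sum of amount:
         amount
branch         
Airport     313
South       883
add column amount_x4 = t['amount'] * 4:
         amount  amount_x4
branch                    
Airport     313       1252
South       883       3532

3532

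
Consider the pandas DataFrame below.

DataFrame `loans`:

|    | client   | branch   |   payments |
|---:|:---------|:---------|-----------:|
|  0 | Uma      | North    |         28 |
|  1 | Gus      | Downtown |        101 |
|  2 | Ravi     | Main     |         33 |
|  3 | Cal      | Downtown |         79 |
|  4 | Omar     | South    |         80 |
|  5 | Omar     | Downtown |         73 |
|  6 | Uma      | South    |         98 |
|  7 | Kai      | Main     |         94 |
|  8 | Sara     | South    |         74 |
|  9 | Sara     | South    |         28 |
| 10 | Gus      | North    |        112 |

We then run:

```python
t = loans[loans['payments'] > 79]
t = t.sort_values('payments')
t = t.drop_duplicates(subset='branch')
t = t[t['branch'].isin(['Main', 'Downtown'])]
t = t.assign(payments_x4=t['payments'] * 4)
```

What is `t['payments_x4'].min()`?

filter rows where payments > 79:
   client    branch  payments
1     Gus  Downtown       101
4    Omar     South        80
6     Uma     South        98
7     Kai      Main        94
10    Gus     North       112
sort by payments:
   client    branch  payments
4    Omar     South        80
7     Kai      Main        94
6     Uma     South        98
1     Gus  Downtown       101
10    Gus     North       112
drop duplicate branch (keep=first):
   client    branch  payments
4    Omar     South        80
7     Kai      Main        94
1     Gus  Downtown       101
10    Gus     North       112
filter rows where branch in ['Main', 'Downtown']:
  client    branch  payments
7    Kai      Main        94
1    Gus  Downtown       101
add column payments_x4 = t['payments'] * 4:
  client    branch  payments  payments_x4
7    Kai      Main        94          376
1    Gus  Downtown       101          404
Finally, min of column 'payments_x4' = 376.

376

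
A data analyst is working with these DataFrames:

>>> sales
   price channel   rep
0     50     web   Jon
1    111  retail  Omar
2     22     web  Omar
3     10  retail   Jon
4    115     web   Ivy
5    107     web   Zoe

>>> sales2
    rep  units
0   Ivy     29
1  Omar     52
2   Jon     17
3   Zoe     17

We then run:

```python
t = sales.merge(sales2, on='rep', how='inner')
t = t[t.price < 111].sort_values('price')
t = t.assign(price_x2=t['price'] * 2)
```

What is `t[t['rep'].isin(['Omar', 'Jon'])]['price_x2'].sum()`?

164

merge on 'rep' (how='inner') → 6 rows:
   price channel   rep  units
0     50     web   Jon     17
1    111  retail  Omar     52
2     22     web  Omar     52
3     10  retail   Jon     17
4    115     web   Ivy     29
5    107     web   Zoe     17
filter rows where price < 111:
   price channel   rep  units
0     50     web   Jon     17
2     22     web  Omar     52
3     10  retail   Jon     17
5    107     web   Zoe     17
sort by price:
   price channel   rep  units
3     10  retail   Jon     17
2     22     web  Omar     52
0     50     web   Jon     17
5    107     web   Zoe     17
add column price_x2 = t['price'] * 2:
   price channel   rep  units  price_x2
3     10  retail   Jon     17        20
2     22     web  Omar     52        44
0     50     web   Jon     17       100
5    107     web   Zoe     17       214
filter rows where rep in ['Omar', 'Jon']:
   price channel   rep  units  price_x2
3     10  retail   Jon     17        20
2     22     web  Omar     52        44
0     50     web   Jon     17       100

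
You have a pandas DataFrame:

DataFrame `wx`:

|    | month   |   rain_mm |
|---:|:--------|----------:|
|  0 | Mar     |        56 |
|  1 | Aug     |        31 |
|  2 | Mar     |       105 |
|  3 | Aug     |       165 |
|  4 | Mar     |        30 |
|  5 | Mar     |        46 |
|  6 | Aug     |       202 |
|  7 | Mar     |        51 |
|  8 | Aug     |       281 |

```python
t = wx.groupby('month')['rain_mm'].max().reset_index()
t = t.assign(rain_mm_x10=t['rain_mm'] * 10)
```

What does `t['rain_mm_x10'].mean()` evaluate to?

1930.0

group by month, max of rain_mm:
month
Aug    281
Mar    105
Name: rain_mm, dtype: int64
reset_index():
  month  rain_mm
0   Aug      281
1   Mar      105
add column rain_mm_x10 = t['rain_mm'] * 10:
  month  rain_mm  rain_mm_x10
0   Aug      281         2810
1   Mar      105         1050
Reading off the mean of column 'rain_mm_x10', we get 1930.0.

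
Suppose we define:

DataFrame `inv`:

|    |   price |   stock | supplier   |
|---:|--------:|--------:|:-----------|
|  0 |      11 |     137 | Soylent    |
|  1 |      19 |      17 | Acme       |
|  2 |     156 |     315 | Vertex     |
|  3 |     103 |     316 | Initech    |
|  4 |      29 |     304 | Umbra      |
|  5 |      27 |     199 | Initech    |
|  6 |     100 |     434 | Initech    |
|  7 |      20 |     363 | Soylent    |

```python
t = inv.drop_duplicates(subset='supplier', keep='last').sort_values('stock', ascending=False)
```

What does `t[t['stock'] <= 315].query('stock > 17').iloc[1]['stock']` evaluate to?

304

drop duplicate supplier (keep=last):
   price  stock supplier
1     19     17     Acme
2    156    315   Vertex
4     29    304    Umbra
6    100    434  Initech
7     20    363  Soylent
sort by stock descending:
   price  stock supplier
6    100    434  Initech
7     20    363  Soylent
2    156    315   Vertex
4     29    304    Umbra
1     19     17     Acme
filter rows where stock <= 315:
   price  stock supplier
2    156    315   Vertex
4     29    304    Umbra
1     19     17     Acme
filter rows where stock > 17:
   price  stock supplier
2    156    315   Vertex
4     29    304    Umbra
The value at position 1, column 'stock' is 304.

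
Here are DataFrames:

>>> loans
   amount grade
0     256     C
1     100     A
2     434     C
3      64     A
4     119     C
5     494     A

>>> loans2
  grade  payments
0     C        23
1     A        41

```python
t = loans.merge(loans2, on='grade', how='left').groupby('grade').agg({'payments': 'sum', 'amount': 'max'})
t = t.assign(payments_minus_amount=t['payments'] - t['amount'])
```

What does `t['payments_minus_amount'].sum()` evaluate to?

-736

merge on 'grade' (how='left') → 6 rows:
   amount grade  payments
0     256     C        23
1     100     A        41
2     434     C        23
3      64     A        41
4     119     C        23
5     494     A        41
group by grade: sum(payments), max(amount):
       payments  amount
grade                  
A           123     494
C            69     434
add column payments_minus_amount = t['payments'] - t['amount']:
       payments  amount  payments_minus_amount
grade                                         
A           123     494                   -371
C            69     434                   -365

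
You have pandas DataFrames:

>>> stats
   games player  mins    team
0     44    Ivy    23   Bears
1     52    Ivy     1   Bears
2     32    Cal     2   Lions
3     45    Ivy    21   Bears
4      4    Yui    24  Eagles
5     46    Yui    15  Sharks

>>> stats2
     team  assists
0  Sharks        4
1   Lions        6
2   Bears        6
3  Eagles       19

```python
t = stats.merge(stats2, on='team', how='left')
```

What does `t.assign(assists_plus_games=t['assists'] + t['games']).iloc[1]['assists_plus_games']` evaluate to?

58

merge on 'team' (how='left') → 6 rows:
   games player  mins    team  assists
0     44    Ivy    23   Bears        6
1     52    Ivy     1   Bears        6
2     32    Cal     2   Lions        6
3     45    Ivy    21   Bears        6
4      4    Yui    24  Eagles       19
5     46    Yui    15  Sharks        4
add column assists_plus_games = t['assists'] + t['games']:
   games player  mins    team  assists  assists_plus_games
0     44    Ivy    23   Bears        6                  50
1     52    Ivy     1   Bears        6                  58
2     32    Cal     2   Lions        6                  38
3     45    Ivy    21   Bears        6                  51
4      4    Yui    24  Eagles       19                  23
5     46    Yui    15  Sharks        4                  50
Taking the value at position 1, column 'assists_plus_games' gives 58.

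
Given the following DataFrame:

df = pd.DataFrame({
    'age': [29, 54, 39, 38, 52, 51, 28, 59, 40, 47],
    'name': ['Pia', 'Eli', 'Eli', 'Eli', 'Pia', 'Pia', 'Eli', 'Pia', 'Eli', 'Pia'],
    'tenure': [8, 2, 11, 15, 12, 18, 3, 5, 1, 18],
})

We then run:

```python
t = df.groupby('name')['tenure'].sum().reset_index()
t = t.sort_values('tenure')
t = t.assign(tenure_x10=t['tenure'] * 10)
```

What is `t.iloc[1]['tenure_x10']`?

610

group by name, sum of tenure:
name
Eli    32
Pia    61
Name: tenure, dtype: int64
reset_index():
  name  tenure
0  Eli      32
1  Pia      61
sort by tenure:
  name  tenure
0  Eli      32
1  Pia      61
add column tenure_x10 = t['tenure'] * 10:
  name  tenure  tenure_x10
0  Eli      32         320
1  Pia      61         610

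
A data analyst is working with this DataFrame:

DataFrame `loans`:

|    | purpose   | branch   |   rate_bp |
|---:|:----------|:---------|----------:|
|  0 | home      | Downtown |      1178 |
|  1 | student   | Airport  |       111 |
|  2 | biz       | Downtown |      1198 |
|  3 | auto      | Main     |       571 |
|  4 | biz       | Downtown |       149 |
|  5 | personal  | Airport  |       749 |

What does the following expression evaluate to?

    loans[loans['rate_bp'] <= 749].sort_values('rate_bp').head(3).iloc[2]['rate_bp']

filter rows where rate_bp <= 749:
    purpose    branch  rate_bp
1   student   Airport      111
3      auto      Main      571
4       biz  Downtown      149
5  personal   Airport      749
sort by rate_bp:
    purpose    branch  rate_bp
1   student   Airport      111
4       biz  Downtown      149
3      auto      Main      571
5  personal   Airport      749
take first 3 rows:
   purpose    branch  rate_bp
1  student   Airport      111
4      biz  Downtown      149
3     auto      Main      571

571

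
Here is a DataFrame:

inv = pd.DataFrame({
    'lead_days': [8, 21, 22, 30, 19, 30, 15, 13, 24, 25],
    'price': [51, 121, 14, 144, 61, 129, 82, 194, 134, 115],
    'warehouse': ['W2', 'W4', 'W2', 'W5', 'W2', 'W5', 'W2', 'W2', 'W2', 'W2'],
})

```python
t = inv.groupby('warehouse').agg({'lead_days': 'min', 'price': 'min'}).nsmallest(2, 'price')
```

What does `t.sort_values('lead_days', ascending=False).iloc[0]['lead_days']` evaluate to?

21

group by warehouse: min(lead_days), min(price):
           lead_days  price
warehouse                  
W2                 8     14
W4                21    121
W5                30    129
take 2 rows with smallest price:
           lead_days  price
warehouse                  
W2                 8     14
W4                21    121
sort by lead_days descending:
           lead_days  price
warehouse                  
W4                21    121
W2                 8     14
Taking the value at position 0, column 'lead_days' gives 21.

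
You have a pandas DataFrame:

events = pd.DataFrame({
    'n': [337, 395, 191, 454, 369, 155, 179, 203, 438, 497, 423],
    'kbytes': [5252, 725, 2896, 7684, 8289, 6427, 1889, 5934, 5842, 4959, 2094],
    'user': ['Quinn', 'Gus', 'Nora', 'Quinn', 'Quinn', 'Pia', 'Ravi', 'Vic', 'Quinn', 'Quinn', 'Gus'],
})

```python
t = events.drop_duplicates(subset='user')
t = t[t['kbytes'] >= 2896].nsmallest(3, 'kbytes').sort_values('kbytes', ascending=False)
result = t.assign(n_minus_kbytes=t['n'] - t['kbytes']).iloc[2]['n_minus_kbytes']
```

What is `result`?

-2705

drop duplicate user (keep=first):
     n  kbytes   user
0  337    5252  Quinn
1  395     725    Gus
2  191    2896   Nora
5  155    6427    Pia
6  179    1889   Ravi
7  203    5934    Vic
filter rows where kbytes >= 2896:
     n  kbytes   user
0  337    5252  Quinn
2  191    2896   Nora
5  155    6427    Pia
7  203    5934    Vic
take 3 rows with smallest kbytes:
     n  kbytes   user
2  191    2896   Nora
0  337    5252  Quinn
7  203    5934    Vic
sort by kbytes descending:
     n  kbytes   user
7  203    5934    Vic
0  337    5252  Quinn
2  191    2896   Nora
add column n_minus_kbytes = t['n'] - t['kbytes']:
     n  kbytes   user  n_minus_kbytes
7  203    5934    Vic           -5731
0  337    5252  Quinn           -4915
2  191    2896   Nora           -2705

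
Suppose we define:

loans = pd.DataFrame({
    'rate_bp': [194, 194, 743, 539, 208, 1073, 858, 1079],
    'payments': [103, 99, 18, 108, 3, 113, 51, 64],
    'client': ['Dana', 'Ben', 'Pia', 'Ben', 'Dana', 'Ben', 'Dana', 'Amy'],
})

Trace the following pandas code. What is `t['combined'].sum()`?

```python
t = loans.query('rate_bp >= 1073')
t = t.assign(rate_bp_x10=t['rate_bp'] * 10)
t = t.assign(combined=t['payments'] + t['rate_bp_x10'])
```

filter rows where rate_bp >= 1073:
   rate_bp  payments client
5     1073       113    Ben
7     1079        64    Amy
add column rate_bp_x10 = t['rate_bp'] * 10:
   rate_bp  payments client  rate_bp_x10
5     1073       113    Ben        10730
7     1079        64    Amy        10790
add column combined = t['payments'] + t['rate_bp_x10']:
   rate_bp  payments client  rate_bp_x10  combined
5     1073       113    Ben        10730     10843
7     1079        64    Amy        10790     10854

21697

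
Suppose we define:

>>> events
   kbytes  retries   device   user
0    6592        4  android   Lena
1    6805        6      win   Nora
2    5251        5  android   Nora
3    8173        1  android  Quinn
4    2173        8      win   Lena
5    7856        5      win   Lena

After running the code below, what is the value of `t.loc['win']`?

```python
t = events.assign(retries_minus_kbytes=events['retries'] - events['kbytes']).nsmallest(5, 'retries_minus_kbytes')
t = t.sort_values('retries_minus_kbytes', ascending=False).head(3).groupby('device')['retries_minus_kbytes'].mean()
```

-6799.0

add column retries_minus_kbytes = events['retries'] - events['kbytes']:
   kbytes  retries   device   user  retries_minus_kbytes
0    6592        4  android   Lena                 -6588
1    6805        6      win   Nora                 -6799
2    5251        5  android   Nora                 -5246
3    8173        1  android  Quinn                 -8172
4    2173        8      win   Lena                 -2165
5    7856        5      win   Lena                 -7851
take 5 rows with smallest retries_minus_kbytes:
   kbytes  retries   device   user  retries_minus_kbytes
3    8173        1  android  Quinn                 -8172
5    7856        5      win   Lena                 -7851
1    6805        6      win   Nora                 -6799
0    6592        4  android   Lena                 -6588
2    5251        5  android   Nora                 -5246
sort by retries_minus_kbytes descending:
   kbytes  retries   device   user  retries_minus_kbytes
2    5251        5  android   Nora                 -5246
0    6592        4  android   Lena                 -6588
1    6805        6      win   Nora                 -6799
5    7856        5      win   Lena                 -7851
3    8173        1  android  Quinn                 -8172
take first 3 rows:
   kbytes  retries   device  user  retries_minus_kbytes
2    5251        5  android  Nora                 -5246
0    6592        4  android  Lena                 -6588
1    6805        6      win  Nora                 -6799
group by device, mean of retries_minus_kbytes:
device
android   -5917.0
win       -6799.0
Name: retries_minus_kbytes, dtype: float64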